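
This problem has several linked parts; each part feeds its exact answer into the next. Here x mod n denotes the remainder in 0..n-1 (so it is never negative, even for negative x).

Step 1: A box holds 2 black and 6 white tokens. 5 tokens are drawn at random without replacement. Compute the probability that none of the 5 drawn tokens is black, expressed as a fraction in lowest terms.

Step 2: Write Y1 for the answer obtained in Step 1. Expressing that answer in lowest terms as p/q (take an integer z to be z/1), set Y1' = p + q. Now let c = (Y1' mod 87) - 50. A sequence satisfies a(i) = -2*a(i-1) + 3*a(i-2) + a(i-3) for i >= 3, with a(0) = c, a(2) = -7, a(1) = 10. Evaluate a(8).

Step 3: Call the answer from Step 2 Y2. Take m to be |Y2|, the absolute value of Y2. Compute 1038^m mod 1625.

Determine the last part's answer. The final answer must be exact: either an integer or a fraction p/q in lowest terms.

Step 1: total draws C(8,5) = 56; favorable C(6,5) = 6; P = 3/28; answer 3/28
Step 2: Y1 = 3/28; threaded value p + q = 31; c = -19; a(3) = -2*(-7) + 3*(10) + 1*(-19) = 25; iterating: a(3)=25, a(4)=-61, a(5)=190, a(6)=-538, a(7)=1585, a(8)=-4594; answer -4594
Step 3: Y2 = -4594; m = 4594; squarings mod 1625: 1038^1=1038, 1038^2=69, 1038^4=1511, 1038^8=1621, 1038^16=16, 1038^32=256, 1038^64=536, 1038^128=1296, 1038^256=991, 1038^512=581, 1038^1024=1186, 1038^2048=971, 1038^4096=341; 1038^4594 = 1038^2 * 1038^16 * 1038^32 * 1038^64 * 1038^128 * 1038^256 * 1038^4096 = 764 (mod 1625); answer 764

764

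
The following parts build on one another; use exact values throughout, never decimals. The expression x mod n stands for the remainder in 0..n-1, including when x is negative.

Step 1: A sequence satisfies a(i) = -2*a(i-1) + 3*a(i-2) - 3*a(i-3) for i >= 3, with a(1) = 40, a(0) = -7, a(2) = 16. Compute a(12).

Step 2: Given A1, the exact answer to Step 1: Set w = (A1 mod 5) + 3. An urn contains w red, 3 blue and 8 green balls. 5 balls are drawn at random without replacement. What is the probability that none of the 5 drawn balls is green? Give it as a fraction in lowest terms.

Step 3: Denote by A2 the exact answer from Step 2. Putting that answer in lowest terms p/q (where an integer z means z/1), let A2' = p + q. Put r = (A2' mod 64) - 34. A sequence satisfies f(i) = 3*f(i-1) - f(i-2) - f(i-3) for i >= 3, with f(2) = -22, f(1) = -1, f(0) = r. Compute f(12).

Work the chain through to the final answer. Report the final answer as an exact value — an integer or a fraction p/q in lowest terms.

-132739

Step 1: a(3) = -2*(16) + 3*(40) - 3*(-7) = 109; iterating: a(3)=109, a(4)=-290, a(5)=859, a(6)=-2915, a(7)=9277, a(8)=-29876, a(9)=96328, a(10)=-310115, a(11)=998842, a(12)=-3217013; answer -3217013
Step 2: A1 = -3217013; w = 5; total draws C(16,5) = 4368; favorable C(8,5) = 56; P = 1/78; answer 1/78
Step 3: A2 = 1/78; threaded value p + q = 79; r = -19; f(3) = 3*(-22) - 1*(-1) - 1*(-19) = -46; iterating: f(3)=-46, f(4)=-115, f(5)=-277, f(6)=-670, f(7)=-1618, f(8)=-3907, f(9)=-9433, f(10)=-22774, f(11)=-54982, f(12)=-132739; answer -132739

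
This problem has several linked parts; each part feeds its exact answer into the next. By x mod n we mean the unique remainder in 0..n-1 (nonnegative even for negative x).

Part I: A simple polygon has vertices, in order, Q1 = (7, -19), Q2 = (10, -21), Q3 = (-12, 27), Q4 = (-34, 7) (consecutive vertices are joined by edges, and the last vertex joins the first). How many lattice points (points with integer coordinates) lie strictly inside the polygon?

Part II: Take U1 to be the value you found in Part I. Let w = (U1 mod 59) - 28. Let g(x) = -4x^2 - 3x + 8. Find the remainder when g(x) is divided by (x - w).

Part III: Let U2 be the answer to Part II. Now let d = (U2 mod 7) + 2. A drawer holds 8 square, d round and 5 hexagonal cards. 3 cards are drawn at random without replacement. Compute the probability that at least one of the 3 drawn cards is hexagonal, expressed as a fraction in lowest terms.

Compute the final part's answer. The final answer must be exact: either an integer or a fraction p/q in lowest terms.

Part I: cross terms: (7*-21 - 10*-19)=43, (10*27 - -12*-21)=18, (-12*7 - -34*27)=834, (-34*-19 - 7*7)=597; twice the area = |1492| = 1492; area = 746; boundary points = 1 + 2 + 2 + 1 = 6; strictly interior points = area - boundary/2 + 1 = 744; answer 744
Part II: U1 = 744; w = 8; remainder = value at the root: -4*(8)^2 - 3*(8)^1 + 8 = (-256) + (-24) + (8) = -272; answer -272
Part III: U2 = -272; d = 3; total draws C(16,3) = 560; complement C(11,3) = 165; favorable 560 - 165 = 395; P = 79/112; answer 79/112

79/112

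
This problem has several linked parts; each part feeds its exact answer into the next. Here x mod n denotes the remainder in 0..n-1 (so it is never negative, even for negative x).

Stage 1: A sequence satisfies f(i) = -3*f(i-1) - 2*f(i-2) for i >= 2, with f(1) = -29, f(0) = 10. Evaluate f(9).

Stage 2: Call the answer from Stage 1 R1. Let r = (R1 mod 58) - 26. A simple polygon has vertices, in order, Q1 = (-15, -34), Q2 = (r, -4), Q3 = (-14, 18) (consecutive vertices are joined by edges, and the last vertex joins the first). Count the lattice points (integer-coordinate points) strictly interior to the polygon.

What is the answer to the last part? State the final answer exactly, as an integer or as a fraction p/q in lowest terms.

348

Stage 1: f(2) = -3*(-29) - 2*(10) = 67; iterating: f(2)=67, f(3)=-143, f(4)=295, f(5)=-599, f(6)=1207, f(7)=-2423, f(8)=4855, f(9)=-9719; answer -9719
Stage 2: R1 = -9719; r = -1; cross terms: (-15*-4 - -1*-34)=26, (-1*18 - -14*-4)=-74, (-14*-34 - -15*18)=746; twice the area = |698| = 698; area = 349; boundary points = 2 + 1 + 1 = 4; strictly interior points = area - boundary/2 + 1 = 348; answer 348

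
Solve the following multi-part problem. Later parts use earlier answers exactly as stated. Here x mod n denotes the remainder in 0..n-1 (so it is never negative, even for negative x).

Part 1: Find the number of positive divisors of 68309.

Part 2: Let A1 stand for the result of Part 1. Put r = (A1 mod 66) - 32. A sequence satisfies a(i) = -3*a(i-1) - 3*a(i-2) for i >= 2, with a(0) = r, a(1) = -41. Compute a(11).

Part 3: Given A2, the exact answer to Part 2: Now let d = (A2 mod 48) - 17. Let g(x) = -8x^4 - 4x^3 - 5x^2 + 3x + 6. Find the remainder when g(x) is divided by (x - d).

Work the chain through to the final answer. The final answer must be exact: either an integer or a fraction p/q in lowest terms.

-1918988

Part 1: 68309 = 83 * 823; number of divisors = (1+1) * (1+1) = 4; answer 4
Part 2: A1 = 4; r = -28; a(2) = -3*(-41) - 3*(-28) = 207; iterating: a(2)=207, a(3)=-498, a(4)=873, a(5)=-1125, a(6)=756, a(7)=1107, a(8)=-5589, a(9)=13446, a(10)=-23571, a(11)=30375; answer 30375
Part 3: A2 = 30375; d = 22; remainder = value at the root: -8*(22)^4 - 4*(22)^3 - 5*(22)^2 + 3*(22)^1 + 6 = (-1874048) + (-42592) + (-2420) + (66) + (6) = -1918988; answer -1918988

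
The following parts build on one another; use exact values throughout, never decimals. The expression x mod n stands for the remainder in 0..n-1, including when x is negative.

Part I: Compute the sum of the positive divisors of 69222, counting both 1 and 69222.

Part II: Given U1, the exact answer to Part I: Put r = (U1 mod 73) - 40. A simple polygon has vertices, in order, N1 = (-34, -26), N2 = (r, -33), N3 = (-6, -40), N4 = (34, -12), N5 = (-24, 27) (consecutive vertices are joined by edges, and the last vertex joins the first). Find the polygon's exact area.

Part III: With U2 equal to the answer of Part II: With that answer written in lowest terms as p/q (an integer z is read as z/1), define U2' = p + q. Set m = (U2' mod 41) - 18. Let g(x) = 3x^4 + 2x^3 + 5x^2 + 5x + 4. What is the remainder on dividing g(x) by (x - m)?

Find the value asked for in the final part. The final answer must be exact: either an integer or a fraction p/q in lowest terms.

Part I: 69222 = 2 * 3 * 83 * 139; sigma = (1 + 2) * (1 + 3) * (1 + 83) * (1 + 139) = 3 * 4 * 84 * 140 = 141120; answer 141120
Part II: U1 = 141120; r = -29; cross terms: (-34*-33 - -29*-26)=368, (-29*-40 - -6*-33)=962, (-6*-12 - 34*-40)=1432, (34*27 - -24*-12)=630, (-24*-26 - -34*27)=1542; twice the area = |4934| = 4934; area = 2467; answer 2467
Part III: U2 = 2467; threaded value p + q = 2468; m = -10; remainder = value at the root: 3*(-10)^4 + 2*(-10)^3 + 5*(-10)^2 + 5*(-10)^1 + 4 = (30000) + (-2000) + (500) + (-50) + (4) = 28454; answer 28454

28454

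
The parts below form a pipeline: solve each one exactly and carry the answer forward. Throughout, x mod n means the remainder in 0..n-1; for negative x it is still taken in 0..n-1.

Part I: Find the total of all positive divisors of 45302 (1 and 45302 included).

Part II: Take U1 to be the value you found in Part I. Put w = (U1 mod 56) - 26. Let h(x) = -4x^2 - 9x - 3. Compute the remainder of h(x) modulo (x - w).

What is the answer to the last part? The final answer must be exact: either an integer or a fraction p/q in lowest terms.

Part I: 45302 = 2 * 22651; sigma = (1 + 2) * (1 + 22651) = 3 * 22652 = 67956; answer 67956
Part II: U1 = 67956; w = 2; remainder = value at the root: -4*(2)^2 - 9*(2)^1 - 3 = (-16) + (-18) + (-3) = -37; answer -37

-37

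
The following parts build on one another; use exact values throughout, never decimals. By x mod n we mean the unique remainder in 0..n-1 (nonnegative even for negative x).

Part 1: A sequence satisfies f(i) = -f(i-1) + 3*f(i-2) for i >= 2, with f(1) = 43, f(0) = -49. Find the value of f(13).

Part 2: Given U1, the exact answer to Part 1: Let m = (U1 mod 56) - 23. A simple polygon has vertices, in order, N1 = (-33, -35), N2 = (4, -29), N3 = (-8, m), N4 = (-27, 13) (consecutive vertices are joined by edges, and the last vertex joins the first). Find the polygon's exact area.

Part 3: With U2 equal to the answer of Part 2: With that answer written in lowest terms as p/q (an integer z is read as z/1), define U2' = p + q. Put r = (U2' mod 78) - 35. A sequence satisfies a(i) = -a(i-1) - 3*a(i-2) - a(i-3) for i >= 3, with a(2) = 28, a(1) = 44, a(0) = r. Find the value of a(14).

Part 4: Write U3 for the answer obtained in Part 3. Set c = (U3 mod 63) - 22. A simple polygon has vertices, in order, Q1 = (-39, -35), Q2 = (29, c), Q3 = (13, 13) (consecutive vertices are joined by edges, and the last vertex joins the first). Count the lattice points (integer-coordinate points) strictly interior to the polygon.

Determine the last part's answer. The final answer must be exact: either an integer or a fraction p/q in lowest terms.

1265

Part 1: f(2) = -1*(43) + 3*(-49) = -190; iterating: f(2)=-190, f(3)=319, f(4)=-889, f(5)=1846, f(6)=-4513, f(7)=10051, f(8)=-23590, f(9)=53743, f(10)=-124513, f(11)=285742, f(12)=-659281, f(13)=1516507; answer 1516507
Part 2: U1 = 1516507; m = 4; cross terms: (-33*-29 - 4*-35)=1097, (4*4 - -8*-29)=-216, (-8*13 - -27*4)=4, (-27*-35 - -33*13)=1374; twice the area = |2259| = 2259; area = 2259/2; answer 2259/2
Part 3: U2 = 2259/2; threaded value p + q = 2261; r = 42; a(3) = -1*(28) - 3*(44) - 1*(42) = -202; iterating: a(3)=-202, a(4)=74, a(5)=504, a(6)=-524, a(7)=-1062, a(8)=2130, a(9)=1580, a(10)=-6908, a(11)=38, a(12)=19106, a(13)=-12312, a(14)=-45044; answer -45044
Part 4: U3 = -45044; c = -21; cross terms: (-39*-21 - 29*-35)=1834, (29*13 - 13*-21)=650, (13*-35 - -39*13)=52; twice the area = |2536| = 2536; area = 1268; boundary points = 2 + 2 + 4 = 8; strictly interior points = area - boundary/2 + 1 = 1265; answer 1265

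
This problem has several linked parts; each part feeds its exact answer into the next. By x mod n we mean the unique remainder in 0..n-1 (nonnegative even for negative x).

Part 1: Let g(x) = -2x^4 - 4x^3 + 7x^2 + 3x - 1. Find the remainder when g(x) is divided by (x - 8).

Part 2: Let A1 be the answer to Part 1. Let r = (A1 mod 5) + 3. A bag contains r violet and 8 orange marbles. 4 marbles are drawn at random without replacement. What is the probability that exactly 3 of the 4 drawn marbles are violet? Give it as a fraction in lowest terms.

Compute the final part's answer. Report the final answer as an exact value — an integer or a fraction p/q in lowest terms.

32/495

Part 1: remainder = value at the root: -2*(8)^4 - 4*(8)^3 + 7*(8)^2 + 3*(8)^1 - 1 = (-8192) + (-2048) + (448) + (24) + (-1) = -9769; answer -9769
Part 2: A1 = -9769; r = 4; total draws C(12,4) = 495; favorable C(4,3)*C(8,1) = 32; P = 32/495; answer 32/495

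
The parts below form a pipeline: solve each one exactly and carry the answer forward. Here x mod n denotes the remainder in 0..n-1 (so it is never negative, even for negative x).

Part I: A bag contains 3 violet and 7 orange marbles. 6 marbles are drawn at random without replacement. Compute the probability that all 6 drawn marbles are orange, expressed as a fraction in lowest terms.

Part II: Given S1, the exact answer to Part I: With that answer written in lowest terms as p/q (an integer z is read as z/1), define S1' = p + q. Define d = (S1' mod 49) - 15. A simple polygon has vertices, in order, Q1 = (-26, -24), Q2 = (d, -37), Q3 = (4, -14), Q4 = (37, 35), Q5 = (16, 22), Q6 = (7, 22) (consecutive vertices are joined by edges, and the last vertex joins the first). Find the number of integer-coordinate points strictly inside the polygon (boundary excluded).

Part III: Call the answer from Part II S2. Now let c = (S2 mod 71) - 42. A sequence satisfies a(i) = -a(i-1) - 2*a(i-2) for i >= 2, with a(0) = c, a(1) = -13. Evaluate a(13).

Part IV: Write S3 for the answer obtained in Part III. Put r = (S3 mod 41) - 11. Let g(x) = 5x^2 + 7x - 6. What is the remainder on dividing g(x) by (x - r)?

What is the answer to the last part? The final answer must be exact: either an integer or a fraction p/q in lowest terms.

Part I: total draws C(10,6) = 210; favorable C(7,6) = 7; P = 1/30; answer 1/30
Part II: S1 = 1/30; threaded value p + q = 31; d = 16; cross terms: (-26*-37 - 16*-24)=1346, (16*-14 - 4*-37)=-76, (4*35 - 37*-14)=658, (37*22 - 16*35)=254, (16*22 - 7*22)=198, (7*-24 - -26*22)=404; twice the area = |2784| = 2784; area = 1392; boundary points = 1 + 1 + 1 + 1 + 9 + 1 = 14; strictly interior points = area - boundary/2 + 1 = 1386; answer 1386
Part III: S2 = 1386; c = -5; a(2) = -1*(-13) - 2*(-5) = 23; iterating: a(2)=23, a(3)=3, a(4)=-49, a(5)=43, a(6)=55, a(7)=-141, a(8)=31, a(9)=251, a(10)=-313, a(11)=-189, a(12)=815, a(13)=-437; answer -437
Part IV: S3 = -437; r = 3; remainder = value at the root: 5*(3)^2 + 7*(3)^1 - 6 = (45) + (21) + (-6) = 60; answer 60

60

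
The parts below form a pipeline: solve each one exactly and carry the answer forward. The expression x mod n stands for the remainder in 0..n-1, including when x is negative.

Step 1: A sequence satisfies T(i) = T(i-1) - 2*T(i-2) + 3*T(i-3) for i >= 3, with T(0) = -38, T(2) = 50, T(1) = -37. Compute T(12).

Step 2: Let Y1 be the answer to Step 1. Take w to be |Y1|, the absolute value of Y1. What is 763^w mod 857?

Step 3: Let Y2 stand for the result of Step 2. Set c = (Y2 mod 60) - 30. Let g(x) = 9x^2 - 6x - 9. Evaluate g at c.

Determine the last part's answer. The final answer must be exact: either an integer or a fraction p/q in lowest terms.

2391

Step 1: T(3) = 1*(50) - 2*(-37) + 3*(-38) = 10; iterating: T(3)=10, T(4)=-201, T(5)=-71, T(6)=361, T(7)=-100, T(8)=-1035, T(9)=248, T(10)=2018, T(11)=-1583, T(12)=-4875; answer -4875
Step 2: Y1 = -4875; w = 4875; squarings mod 857: 763^1=763, 763^2=266, 763^4=482, 763^8=77, 763^16=787, 763^32=615, 763^64=288, 763^128=672, 763^256=802, 763^512=454, 763^1024=436, 763^2048=699, 763^4096=111; 763^4875 = 763^1 * 763^2 * 763^8 * 763^256 * 763^512 * 763^4096 = 734 (mod 857); answer 734
Step 3: Y2 = 734; c = -16; 9*(-16)^2 - 6*(-16)^1 - 9 = (2304) + (96) + (-9) = 2391; answer 2391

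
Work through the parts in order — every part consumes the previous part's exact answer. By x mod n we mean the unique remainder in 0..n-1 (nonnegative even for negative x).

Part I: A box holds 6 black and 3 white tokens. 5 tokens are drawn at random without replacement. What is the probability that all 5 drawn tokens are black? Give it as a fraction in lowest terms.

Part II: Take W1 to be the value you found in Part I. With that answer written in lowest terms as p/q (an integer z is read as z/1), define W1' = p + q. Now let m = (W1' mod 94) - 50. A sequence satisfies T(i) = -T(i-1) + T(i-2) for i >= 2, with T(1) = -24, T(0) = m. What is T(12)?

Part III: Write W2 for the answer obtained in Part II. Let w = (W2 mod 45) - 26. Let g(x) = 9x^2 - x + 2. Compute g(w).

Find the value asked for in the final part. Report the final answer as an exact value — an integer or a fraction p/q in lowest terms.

Part I: total draws C(9,5) = 126; favorable C(6,5) = 6; P = 1/21; answer 1/21
Part II: W1 = 1/21; threaded value p + q = 22; m = -28; T(2) = -1*(-24) + 1*(-28) = -4; iterating: T(2)=-4, T(3)=-20, T(4)=16, T(5)=-36, T(6)=52, T(7)=-88, T(8)=140, T(9)=-228, T(10)=368, T(11)=-596, T(12)=964; answer 964
Part III: W2 = 964; w = -7; 9*(-7)^2 - 1*(-7)^1 + 2 = (441) + (7) + (2) = 450; answer 450

450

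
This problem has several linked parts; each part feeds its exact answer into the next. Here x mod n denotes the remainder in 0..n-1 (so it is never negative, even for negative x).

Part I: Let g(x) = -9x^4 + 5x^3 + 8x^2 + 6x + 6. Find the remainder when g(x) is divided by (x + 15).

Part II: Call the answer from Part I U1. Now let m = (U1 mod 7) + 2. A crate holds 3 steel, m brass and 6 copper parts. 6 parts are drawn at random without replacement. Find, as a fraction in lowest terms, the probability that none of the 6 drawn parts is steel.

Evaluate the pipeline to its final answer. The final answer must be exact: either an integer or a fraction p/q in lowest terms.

Part I: remainder = value at the root: -9*(-15)^4 + 5*(-15)^3 + 8*(-15)^2 + 6*(-15)^1 + 6 = (-455625) + (-16875) + (1800) + (-90) + (6) = -470784; answer -470784
Part II: U1 = -470784; m = 3; total draws C(12,6) = 924; favorable C(9,6) = 84; P = 1/11; answer 1/11

1/11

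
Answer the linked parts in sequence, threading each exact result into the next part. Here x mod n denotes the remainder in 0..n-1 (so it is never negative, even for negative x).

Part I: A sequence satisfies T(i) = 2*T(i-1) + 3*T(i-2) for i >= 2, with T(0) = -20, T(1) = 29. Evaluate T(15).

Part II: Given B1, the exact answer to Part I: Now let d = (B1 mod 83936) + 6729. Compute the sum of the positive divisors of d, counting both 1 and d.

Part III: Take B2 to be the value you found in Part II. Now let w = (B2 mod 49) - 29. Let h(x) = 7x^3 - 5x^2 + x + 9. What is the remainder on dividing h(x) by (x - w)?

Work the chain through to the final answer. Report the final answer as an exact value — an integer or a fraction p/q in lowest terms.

2172

Part I: T(2) = 2*(29) + 3*(-20) = -2; iterating: T(2)=-2, T(3)=83, T(4)=160, T(5)=569, T(6)=1618, T(7)=4943, T(8)=14740, T(9)=44309, T(10)=132838, T(11)=398603, T(12)=1195720, T(13)=3587249, T(14)=10761658, T(15)=32285063; answer 32285063
Part II: B1 = 32285063; d = 60368; 60368 = 2^4 * 7^3 * 11; sigma = (1 + 2 + 4 + 8 + 16) * (1 + 7 + 49 + 343) * (1 + 11) = 31 * 400 * 12 = 148800; answer 148800
Part III: B2 = 148800; w = 7; remainder = value at the root: 7*(7)^3 - 5*(7)^2 + 1*(7)^1 + 9 = (2401) + (-245) + (7) + (9) = 2172; answer 2172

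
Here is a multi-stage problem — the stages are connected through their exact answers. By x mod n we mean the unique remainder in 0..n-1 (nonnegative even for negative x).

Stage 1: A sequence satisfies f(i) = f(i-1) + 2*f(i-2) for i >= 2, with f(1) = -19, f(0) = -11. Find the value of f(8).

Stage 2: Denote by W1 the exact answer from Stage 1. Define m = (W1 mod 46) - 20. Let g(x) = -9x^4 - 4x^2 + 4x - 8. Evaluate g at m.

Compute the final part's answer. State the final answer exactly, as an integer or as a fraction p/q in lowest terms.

-5753

Stage 1: f(2) = 1*(-19) + 2*(-11) = -41; iterating: f(2)=-41, f(3)=-79, f(4)=-161, f(5)=-319, f(6)=-641, f(7)=-1279, f(8)=-2561; answer -2561
Stage 2: W1 = -2561; m = -5; -9*(-5)^4 - 4*(-5)^2 + 4*(-5)^1 - 8 = (-5625) + (-100) + (-20) + (-8) = -5753; answer -5753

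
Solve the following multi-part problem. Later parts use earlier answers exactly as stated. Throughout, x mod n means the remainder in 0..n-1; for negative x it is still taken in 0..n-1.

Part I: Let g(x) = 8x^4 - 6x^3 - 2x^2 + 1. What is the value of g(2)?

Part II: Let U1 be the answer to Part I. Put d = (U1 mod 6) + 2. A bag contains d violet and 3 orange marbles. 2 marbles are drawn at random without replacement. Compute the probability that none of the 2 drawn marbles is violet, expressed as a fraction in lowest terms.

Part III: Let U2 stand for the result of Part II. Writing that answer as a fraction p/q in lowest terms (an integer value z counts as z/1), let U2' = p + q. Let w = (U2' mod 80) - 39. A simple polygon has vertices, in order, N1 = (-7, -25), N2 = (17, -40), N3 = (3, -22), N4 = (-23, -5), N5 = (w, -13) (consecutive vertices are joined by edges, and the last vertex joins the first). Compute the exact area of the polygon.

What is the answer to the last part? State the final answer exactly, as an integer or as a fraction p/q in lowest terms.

Part I: 8*(2)^4 - 6*(2)^3 - 2*(2)^2 + 1 = (128) + (-48) + (-8) + (1) = 73; answer 73
Part II: U1 = 73; d = 3; total draws C(6,2) = 15; favorable C(3,2) = 3; P = 1/5; answer 1/5
Part III: U2 = 1/5; threaded value p + q = 6; w = -33; cross terms: (-7*-40 - 17*-25)=705, (17*-22 - 3*-40)=-254, (3*-5 - -23*-22)=-521, (-23*-13 - -33*-5)=134, (-33*-25 - -7*-13)=734; twice the area = |798| = 798; area = 399; answer 399

399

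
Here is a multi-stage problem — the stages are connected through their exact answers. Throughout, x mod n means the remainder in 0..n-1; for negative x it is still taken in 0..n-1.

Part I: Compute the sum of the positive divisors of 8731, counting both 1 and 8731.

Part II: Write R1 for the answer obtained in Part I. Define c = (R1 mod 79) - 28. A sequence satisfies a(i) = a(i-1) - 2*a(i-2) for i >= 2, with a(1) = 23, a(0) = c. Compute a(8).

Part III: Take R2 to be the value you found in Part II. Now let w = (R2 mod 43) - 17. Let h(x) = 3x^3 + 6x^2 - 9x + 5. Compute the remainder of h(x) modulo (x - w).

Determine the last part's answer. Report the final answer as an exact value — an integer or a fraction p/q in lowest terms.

Part I: 8731 is prime, so its only divisors are 1 and 8731; sigma = 1 + 8731 = 8732; answer 8732
Part II: R1 = 8732; c = 14; a(2) = 1*(23) - 2*(14) = -5; iterating: a(2)=-5, a(3)=-51, a(4)=-41, a(5)=61, a(6)=143, a(7)=21, a(8)=-265; answer -265
Part III: R2 = -265; w = 19; remainder = value at the root: 3*(19)^3 + 6*(19)^2 - 9*(19)^1 + 5 = (20577) + (2166) + (-171) + (5) = 22577; answer 22577

22577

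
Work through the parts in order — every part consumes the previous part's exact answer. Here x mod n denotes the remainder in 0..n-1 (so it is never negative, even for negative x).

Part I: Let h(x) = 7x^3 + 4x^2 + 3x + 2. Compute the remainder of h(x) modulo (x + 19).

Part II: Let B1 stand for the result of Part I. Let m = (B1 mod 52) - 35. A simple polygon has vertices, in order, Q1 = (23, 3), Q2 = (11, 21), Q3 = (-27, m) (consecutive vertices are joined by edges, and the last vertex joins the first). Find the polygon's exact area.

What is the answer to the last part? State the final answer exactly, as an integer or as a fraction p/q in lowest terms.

Part I: remainder = value at the root: 7*(-19)^3 + 4*(-19)^2 + 3*(-19)^1 + 2 = (-48013) + (1444) + (-57) + (2) = -46624; answer -46624
Part II: B1 = -46624; m = -15; cross terms: (23*21 - 11*3)=450, (11*-15 - -27*21)=402, (-27*3 - 23*-15)=264; twice the area = |1116| = 1116; area = 558; answer 558

558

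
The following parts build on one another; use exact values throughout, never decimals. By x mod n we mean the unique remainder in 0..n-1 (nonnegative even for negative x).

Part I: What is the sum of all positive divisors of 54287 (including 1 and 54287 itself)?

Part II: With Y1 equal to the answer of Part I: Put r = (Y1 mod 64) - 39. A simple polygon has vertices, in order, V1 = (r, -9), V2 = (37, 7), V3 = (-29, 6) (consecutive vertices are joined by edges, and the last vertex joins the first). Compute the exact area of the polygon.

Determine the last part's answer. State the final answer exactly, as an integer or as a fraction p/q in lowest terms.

498

Part I: 54287 is prime, so its only divisors are 1 and 54287; sigma = 1 + 54287 = 54288; answer 54288
Part II: Y1 = 54288; r = -23; cross terms: (-23*7 - 37*-9)=172, (37*6 - -29*7)=425, (-29*-9 - -23*6)=399; twice the area = |996| = 996; area = 498; answer 498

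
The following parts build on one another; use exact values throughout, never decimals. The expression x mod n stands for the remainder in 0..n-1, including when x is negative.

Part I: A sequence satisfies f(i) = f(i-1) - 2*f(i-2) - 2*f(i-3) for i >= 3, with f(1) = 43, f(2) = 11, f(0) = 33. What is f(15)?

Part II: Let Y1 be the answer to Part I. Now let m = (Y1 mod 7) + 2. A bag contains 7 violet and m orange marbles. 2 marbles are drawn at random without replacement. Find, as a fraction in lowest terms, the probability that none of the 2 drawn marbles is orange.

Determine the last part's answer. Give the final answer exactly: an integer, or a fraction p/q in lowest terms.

3/13

Part I: f(3) = 1*(11) - 2*(43) - 2*(33) = -141; iterating: f(3)=-141, f(4)=-249, f(5)=11, f(6)=791, f(7)=1267, f(8)=-337, f(9)=-4453, f(10)=-6313, f(11)=3267, f(12)=24799, f(13)=30891, f(14)=-25241, f(15)=-136621; answer -136621
Part II: Y1 = -136621; m = 7; total draws C(14,2) = 91; favorable C(7,2) = 21; P = 3/13; answer 3/13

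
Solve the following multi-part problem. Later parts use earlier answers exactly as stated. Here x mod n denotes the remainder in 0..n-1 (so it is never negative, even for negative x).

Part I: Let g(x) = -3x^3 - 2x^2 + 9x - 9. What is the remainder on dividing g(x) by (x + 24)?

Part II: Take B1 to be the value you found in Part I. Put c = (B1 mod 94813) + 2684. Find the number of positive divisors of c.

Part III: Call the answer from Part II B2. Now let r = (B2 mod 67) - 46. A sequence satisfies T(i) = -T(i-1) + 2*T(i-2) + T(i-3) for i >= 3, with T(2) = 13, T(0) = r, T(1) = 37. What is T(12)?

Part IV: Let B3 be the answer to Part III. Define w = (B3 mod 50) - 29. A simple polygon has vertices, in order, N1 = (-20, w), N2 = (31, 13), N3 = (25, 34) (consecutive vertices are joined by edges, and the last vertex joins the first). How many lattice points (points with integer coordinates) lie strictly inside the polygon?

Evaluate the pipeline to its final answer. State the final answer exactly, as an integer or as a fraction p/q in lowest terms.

Part I: remainder = value at the root: -3*(-24)^3 - 2*(-24)^2 + 9*(-24)^1 - 9 = (41472) + (-1152) + (-216) + (-9) = 40095; answer 40095
Part II: B1 = 40095; c = 42779; 42779 = 11 * 3889; number of divisors = (1+1) * (1+1) = 4; answer 4
Part III: B2 = 4; r = -42; T(3) = -1*(13) + 2*(37) + 1*(-42) = 19; iterating: T(3)=19, T(4)=44, T(5)=7, T(6)=100, T(7)=-42, T(8)=249, T(9)=-233, T(10)=689, T(11)=-906, T(12)=2051; answer 2051
Part IV: B3 = 2051; w = -28; cross terms: (-20*13 - 31*-28)=608, (31*34 - 25*13)=729, (25*-28 - -20*34)=-20; twice the area = |1317| = 1317; area = 1317/2; boundary points = 1 + 3 + 1 = 5; strictly interior points = area - boundary/2 + 1 = 657; answer 657

657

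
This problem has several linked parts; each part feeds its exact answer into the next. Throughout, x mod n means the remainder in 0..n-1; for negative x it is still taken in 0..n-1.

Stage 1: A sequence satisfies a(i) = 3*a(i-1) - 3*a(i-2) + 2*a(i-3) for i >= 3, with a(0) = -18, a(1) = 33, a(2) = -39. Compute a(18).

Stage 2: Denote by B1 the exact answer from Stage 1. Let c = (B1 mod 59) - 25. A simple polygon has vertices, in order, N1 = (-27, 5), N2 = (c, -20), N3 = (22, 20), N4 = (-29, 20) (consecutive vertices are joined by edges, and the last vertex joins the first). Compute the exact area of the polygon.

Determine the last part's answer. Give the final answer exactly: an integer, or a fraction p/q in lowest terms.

Stage 1: a(3) = 3*(-39) - 3*(33) + 2*(-18) = -252; iterating: a(3)=-252, a(4)=-573, a(5)=-1041, a(6)=-1908, a(7)=-3747, a(8)=-7599, a(9)=-15372, a(10)=-30813, a(11)=-61521, a(12)=-122868, a(13)=-245667, a(14)=-491439, a(15)=-983052, a(16)=-1966173, a(17)=-3932241, a(18)=-7864308; answer -7864308
Stage 2: B1 = -7864308; c = 13; cross terms: (-27*-20 - 13*5)=475, (13*20 - 22*-20)=700, (22*20 - -29*20)=1020, (-29*5 - -27*20)=395; twice the area = |2590| = 2590; area = 1295; answer 1295

1295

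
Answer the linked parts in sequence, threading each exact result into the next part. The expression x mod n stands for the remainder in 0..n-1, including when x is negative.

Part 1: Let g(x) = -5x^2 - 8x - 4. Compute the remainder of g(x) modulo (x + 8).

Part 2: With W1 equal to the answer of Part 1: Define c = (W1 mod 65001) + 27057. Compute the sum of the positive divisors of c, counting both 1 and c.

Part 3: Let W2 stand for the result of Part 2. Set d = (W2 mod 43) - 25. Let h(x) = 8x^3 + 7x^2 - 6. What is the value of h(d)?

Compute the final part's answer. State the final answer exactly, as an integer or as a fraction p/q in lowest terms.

Part 1: remainder = value at the root: -5*(-8)^2 - 8*(-8)^1 - 4 = (-320) + (64) + (-4) = -260; answer -260
Part 2: W1 = -260; c = 91798; 91798 = 2 * 7 * 79 * 83; sigma = (1 + 2) * (1 + 7) * (1 + 79) * (1 + 83) = 3 * 8 * 80 * 84 = 161280; answer 161280
Part 3: W2 = 161280; d = 5; 8*(5)^3 + 7*(5)^2 - 6 = (1000) + (175) + (-6) = 1169; answer 1169

1169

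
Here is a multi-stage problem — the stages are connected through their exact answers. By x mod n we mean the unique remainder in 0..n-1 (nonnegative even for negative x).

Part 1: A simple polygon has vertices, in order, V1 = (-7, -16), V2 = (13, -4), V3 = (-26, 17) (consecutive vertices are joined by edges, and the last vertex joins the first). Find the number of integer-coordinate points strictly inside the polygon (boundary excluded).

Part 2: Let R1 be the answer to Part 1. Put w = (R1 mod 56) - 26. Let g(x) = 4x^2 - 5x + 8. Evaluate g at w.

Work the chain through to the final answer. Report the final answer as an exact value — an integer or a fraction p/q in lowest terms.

Part 1: cross terms: (-7*-4 - 13*-16)=236, (13*17 - -26*-4)=117, (-26*-16 - -7*17)=535; twice the area = |888| = 888; area = 444; boundary points = 4 + 3 + 1 = 8; strictly interior points = area - boundary/2 + 1 = 441; answer 441
Part 2: R1 = 441; w = 23; 4*(23)^2 - 5*(23)^1 + 8 = (2116) + (-115) + (8) = 2009; answer 2009

2009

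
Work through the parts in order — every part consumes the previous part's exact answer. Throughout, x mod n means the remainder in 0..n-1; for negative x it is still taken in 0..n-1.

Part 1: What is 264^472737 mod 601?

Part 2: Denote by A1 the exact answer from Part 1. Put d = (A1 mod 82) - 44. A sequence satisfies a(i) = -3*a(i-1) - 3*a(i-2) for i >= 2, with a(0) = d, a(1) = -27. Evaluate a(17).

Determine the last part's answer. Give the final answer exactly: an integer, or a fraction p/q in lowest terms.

-137781

Part 1: squarings mod 601: 264^1=264, 264^2=581, 264^4=400, 264^8=134, 264^16=527, 264^32=67, 264^64=282, 264^128=192, 264^256=203, 264^512=341, 264^1024=288, 264^2048=6, 264^4096=36, 264^8192=94, 264^16384=422, 264^32768=188, 264^65536=486, 264^131072=3, 264^262144=9; 264^472737 = 264^1 * 264^32 * 264^128 * 264^512 * 264^1024 * 264^4096 * 264^8192 * 264^65536 * 264^131072 * 264^262144 = 538 (mod 601); answer 538
Part 2: A1 = 538; d = 2; a(2) = -3*(-27) - 3*(2) = 75; iterating: a(2)=75, a(3)=-144, a(4)=207, a(5)=-189, a(6)=-54, a(7)=729, a(8)=-2025, a(9)=3888, a(10)=-5589, a(11)=5103, a(12)=1458, a(13)=-19683, a(14)=54675, a(15)=-104976, a(16)=150903, a(17)=-137781; answer -137781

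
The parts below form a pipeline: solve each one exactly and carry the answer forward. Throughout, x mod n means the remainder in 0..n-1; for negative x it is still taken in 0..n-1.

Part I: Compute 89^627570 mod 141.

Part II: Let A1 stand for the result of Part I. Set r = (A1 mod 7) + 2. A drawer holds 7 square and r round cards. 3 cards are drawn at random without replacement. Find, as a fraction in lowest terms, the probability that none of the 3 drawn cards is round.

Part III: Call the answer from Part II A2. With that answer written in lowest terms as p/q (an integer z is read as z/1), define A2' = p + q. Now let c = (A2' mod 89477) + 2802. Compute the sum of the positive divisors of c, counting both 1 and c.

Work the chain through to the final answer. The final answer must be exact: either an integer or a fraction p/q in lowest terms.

Part I: squarings mod 141: 89^1=89, 89^2=25, 89^4=61, 89^8=55, 89^16=64, 89^32=7, 89^64=49, 89^128=4, 89^256=16, 89^512=115, 89^1024=112, 89^2048=136, 89^4096=25, 89^8192=61, 89^16384=55, 89^32768=64, 89^65536=7, 89^131072=49, 89^262144=4, 89^524288=16; 89^627570 = 89^2 * 89^16 * 89^32 * 89^64 * 89^256 * 89^512 * 89^4096 * 89^32768 * 89^65536 * 89^524288 = 100 (mod 141); answer 100
Part II: A1 = 100; r = 4; total draws C(11,3) = 165; favorable C(7,3) = 35; P = 7/33; answer 7/33
Part III: A2 = 7/33; threaded value p + q = 40; c = 2842; 2842 = 2 * 7^2 * 29; sigma = (1 + 2) * (1 + 7 + 49) * (1 + 29) = 3 * 57 * 30 = 5130; answer 5130

5130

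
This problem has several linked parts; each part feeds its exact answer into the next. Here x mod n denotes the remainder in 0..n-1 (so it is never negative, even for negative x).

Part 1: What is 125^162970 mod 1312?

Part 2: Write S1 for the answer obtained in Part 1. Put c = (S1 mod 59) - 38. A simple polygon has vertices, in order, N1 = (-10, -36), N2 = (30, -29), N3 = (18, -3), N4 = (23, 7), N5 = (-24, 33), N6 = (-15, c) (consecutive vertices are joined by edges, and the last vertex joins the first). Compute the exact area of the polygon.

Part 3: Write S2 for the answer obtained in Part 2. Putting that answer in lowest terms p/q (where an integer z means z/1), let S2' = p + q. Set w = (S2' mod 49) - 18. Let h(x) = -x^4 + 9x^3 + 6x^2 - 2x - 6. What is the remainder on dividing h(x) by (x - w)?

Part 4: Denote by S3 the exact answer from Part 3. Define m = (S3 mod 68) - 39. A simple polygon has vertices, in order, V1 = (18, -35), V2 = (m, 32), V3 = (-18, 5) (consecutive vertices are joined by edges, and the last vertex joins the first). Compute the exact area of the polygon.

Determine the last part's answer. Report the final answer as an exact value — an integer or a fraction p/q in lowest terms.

Part 1: squarings mod 1312: 125^1=125, 125^2=1193, 125^4=1041, 125^8=1281, 125^16=961, 125^32=1185, 125^64=385, 125^128=1281, 125^256=961, 125^512=1185, 125^1024=385, 125^2048=1281, 125^4096=961, 125^8192=1185, 125^16384=385, 125^32768=1281, 125^65536=961, 125^131072=1185; 125^162970 = 125^2 * 125^8 * 125^16 * 125^128 * 125^1024 * 125^2048 * 125^4096 * 125^8192 * 125^16384 * 125^131072 = 1065 (mod 1312); answer 1065
Part 2: S1 = 1065; c = -35; cross terms: (-10*-29 - 30*-36)=1370, (30*-3 - 18*-29)=432, (18*7 - 23*-3)=195, (23*33 - -24*7)=927, (-24*-35 - -15*33)=1335, (-15*-36 - -10*-35)=190; twice the area = |4449| = 4449; area = 4449/2; answer 4449/2
Part 3: S2 = 4449/2; threaded value p + q = 4451; w = 23; remainder = value at the root: -1*(23)^4 + 9*(23)^3 + 6*(23)^2 - 2*(23)^1 - 6 = (-279841) + (109503) + (3174) + (-46) + (-6) = -167216; answer -167216
Part 4: S3 = -167216; m = 25; cross terms: (18*32 - 25*-35)=1451, (25*5 - -18*32)=701, (-18*-35 - 18*5)=540; twice the area = |2692| = 2692; area = 1346; answer 1346

1346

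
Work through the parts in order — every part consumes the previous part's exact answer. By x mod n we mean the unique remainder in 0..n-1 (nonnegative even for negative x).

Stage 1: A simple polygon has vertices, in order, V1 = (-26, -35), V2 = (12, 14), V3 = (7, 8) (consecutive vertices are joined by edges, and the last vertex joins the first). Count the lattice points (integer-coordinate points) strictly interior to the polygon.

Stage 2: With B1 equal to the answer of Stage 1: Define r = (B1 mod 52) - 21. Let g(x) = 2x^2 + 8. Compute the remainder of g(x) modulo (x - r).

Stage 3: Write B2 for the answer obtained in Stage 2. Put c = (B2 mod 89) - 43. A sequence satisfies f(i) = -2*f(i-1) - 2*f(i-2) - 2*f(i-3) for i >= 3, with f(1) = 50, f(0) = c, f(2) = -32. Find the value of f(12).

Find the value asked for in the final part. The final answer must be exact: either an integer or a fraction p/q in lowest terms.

2432

Stage 1: cross terms: (-26*14 - 12*-35)=56, (12*8 - 7*14)=-2, (7*-35 - -26*8)=-37; twice the area = |17| = 17; area = 17/2; boundary points = 1 + 1 + 1 = 3; strictly interior points = area - boundary/2 + 1 = 8; answer 8
Stage 2: B1 = 8; r = -13; remainder = value at the root: 2*(-13)^2 + 8 = (338) + (8) = 346; answer 346
Stage 3: B2 = 346; c = 36; f(3) = -2*(-32) - 2*(50) - 2*(36) = -108; iterating: f(3)=-108, f(4)=180, f(5)=-80, f(6)=16, f(7)=-232, f(8)=592, f(9)=-752, f(10)=784, f(11)=-1248, f(12)=2432; answer 2432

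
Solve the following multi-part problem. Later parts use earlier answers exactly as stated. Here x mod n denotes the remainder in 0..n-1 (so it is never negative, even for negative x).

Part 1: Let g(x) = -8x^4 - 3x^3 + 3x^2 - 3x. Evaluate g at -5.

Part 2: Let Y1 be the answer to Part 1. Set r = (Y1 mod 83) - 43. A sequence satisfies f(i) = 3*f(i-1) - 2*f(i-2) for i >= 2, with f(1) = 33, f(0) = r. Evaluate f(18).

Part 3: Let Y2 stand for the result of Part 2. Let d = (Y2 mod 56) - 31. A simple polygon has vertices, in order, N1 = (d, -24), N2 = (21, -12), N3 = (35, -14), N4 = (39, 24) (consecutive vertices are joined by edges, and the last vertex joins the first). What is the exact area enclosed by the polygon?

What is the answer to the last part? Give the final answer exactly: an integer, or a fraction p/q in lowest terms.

576

Part 1: -8*(-5)^4 - 3*(-5)^3 + 3*(-5)^2 - 3*(-5)^1 = (-5000) + (375) + (75) + (15) = -4535; answer -4535
Part 2: Y1 = -4535; r = -13; f(2) = 3*(33) - 2*(-13) = 125; iterating: f(2)=125, f(3)=309, f(4)=677, f(5)=1413, f(6)=2885, f(7)=5829, f(8)=11717, f(9)=23493, f(10)=47045, f(11)=94149, f(12)=188357, f(13)=376773, f(14)=753605, f(15)=1507269, f(16)=3014597, f(17)=6029253, f(18)=12058565; answer 12058565
Part 3: Y2 = 12058565; d = -2; cross terms: (-2*-12 - 21*-24)=528, (21*-14 - 35*-12)=126, (35*24 - 39*-14)=1386, (39*-24 - -2*24)=-888; twice the area = |1152| = 1152; area = 576; answer 576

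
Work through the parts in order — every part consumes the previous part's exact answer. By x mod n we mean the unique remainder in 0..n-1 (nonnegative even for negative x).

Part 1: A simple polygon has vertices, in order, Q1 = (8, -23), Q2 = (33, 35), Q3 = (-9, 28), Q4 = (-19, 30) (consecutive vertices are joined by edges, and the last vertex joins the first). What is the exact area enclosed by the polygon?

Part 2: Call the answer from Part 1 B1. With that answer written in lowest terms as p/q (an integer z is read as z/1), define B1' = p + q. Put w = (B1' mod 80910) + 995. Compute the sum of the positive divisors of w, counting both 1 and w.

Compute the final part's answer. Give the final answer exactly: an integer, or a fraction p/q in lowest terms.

Part 1: cross terms: (8*35 - 33*-23)=1039, (33*28 - -9*35)=1239, (-9*30 - -19*28)=262, (-19*-23 - 8*30)=197; twice the area = |2737| = 2737; area = 2737/2; answer 2737/2
Part 2: B1 = 2737/2; threaded value p + q = 2739; w = 3734; 3734 = 2 * 1867; sigma = (1 + 2) * (1 + 1867) = 3 * 1868 = 5604; answer 5604

5604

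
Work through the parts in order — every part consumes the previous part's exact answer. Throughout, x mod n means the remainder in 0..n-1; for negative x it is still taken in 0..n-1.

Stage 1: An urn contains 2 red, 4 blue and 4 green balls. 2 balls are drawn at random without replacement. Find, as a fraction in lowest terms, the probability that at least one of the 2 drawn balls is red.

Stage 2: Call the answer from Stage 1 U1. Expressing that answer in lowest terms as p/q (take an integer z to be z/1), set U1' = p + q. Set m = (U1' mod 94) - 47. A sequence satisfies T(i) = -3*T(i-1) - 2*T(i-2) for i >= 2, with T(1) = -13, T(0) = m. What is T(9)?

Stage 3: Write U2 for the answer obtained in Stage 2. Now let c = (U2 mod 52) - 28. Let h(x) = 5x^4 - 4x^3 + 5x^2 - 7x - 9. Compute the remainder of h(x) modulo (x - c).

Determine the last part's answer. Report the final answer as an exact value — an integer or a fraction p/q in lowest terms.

36180

Stage 1: total draws C(10,2) = 45; complement C(8,2) = 28; favorable 45 - 28 = 17; P = 17/45; answer 17/45
Stage 2: U1 = 17/45; threaded value p + q = 62; m = 15; T(2) = -3*(-13) - 2*(15) = 9; iterating: T(2)=9, T(3)=-1, T(4)=-15, T(5)=47, T(6)=-111, T(7)=239, T(8)=-495, T(9)=1007; answer 1007
Stage 3: U2 = 1007; c = -9; remainder = value at the root: 5*(-9)^4 - 4*(-9)^3 + 5*(-9)^2 - 7*(-9)^1 - 9 = (32805) + (2916) + (405) + (63) + (-9) = 36180; answer 36180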